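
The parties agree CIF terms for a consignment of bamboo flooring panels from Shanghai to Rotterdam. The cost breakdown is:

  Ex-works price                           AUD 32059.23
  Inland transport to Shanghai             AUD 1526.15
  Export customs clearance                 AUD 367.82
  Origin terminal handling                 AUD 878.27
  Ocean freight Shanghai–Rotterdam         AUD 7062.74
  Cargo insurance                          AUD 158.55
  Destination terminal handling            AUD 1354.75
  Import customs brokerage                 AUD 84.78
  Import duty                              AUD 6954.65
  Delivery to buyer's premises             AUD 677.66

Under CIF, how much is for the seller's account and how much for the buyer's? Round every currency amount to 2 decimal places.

CIF: the seller pays costs through ocean freight and marine insurance to the destination port.
Seller's account: goods 32059.23 + inland to port 1526.15 + export clearance 367.82 + origin terminal 878.27 + freight 7062.74 + insurance 158.55 = 42052.76
Buyer's account: destination terminal 1354.75 + brokerage 84.78 + duty 6954.65 + delivery 677.66 = 9071.84

Seller: AUD 42052.76; buyer: AUD 9071.84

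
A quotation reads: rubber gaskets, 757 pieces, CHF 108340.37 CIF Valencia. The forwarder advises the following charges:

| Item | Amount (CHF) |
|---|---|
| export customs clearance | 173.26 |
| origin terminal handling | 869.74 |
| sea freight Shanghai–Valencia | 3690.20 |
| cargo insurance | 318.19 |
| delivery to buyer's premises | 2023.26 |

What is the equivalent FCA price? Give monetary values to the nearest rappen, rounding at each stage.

FCA price: CHF 103462.24

Not relevant to the conversion: export clearance — on the seller under both CIF and FCA; already in the CIF price and stays in the FCA price. delivery — on the buyer under both terms; not part of either seller's price.
From CIF to FCA, the seller no longer bears: origin terminal, freight, insurance.
FCA price = 108340.37 − 869.74 − 3690.20 − 318.19 = 103462.24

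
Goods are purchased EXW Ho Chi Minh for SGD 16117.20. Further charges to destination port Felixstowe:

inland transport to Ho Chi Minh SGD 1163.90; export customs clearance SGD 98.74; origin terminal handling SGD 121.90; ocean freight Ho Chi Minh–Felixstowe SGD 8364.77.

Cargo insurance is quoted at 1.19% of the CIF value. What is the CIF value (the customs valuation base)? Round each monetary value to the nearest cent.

Let C be the CIF value. C = EXW price + pre-shipment costs + freight + 1.19% × C
C − 1.19% × C = 16117.20 + 1163.90 + 98.74 + 121.90 + 8364.77
0.9881 × C = 25866.51
C = 25866.51 / 0.9881 = 26178.03
Insurance premium = 1.19% × 26178.03 = 311.52

CIF value: SGD 26178.03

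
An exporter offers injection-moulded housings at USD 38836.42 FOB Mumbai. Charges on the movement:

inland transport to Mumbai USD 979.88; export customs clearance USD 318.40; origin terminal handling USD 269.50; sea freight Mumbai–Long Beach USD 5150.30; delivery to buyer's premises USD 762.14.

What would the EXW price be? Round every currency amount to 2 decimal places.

EXW price: USD 37268.64

Not relevant to the conversion: freight, delivery — on the buyer under both terms; not part of either seller's price.
From FOB to EXW, the seller no longer bears: inland to port, export clearance, origin terminal.
EXW price = 38836.42 − 979.88 − 318.40 − 269.50 = 37268.64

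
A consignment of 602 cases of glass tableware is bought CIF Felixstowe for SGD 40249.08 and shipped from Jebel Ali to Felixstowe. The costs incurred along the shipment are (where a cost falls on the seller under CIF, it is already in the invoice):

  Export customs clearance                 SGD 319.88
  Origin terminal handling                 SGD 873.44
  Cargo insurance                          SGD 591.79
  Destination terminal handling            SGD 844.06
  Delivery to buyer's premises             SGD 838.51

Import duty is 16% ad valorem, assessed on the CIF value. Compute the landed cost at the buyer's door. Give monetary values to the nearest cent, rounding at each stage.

Total landed cost: SGD 48371.50

CIF: the seller pays costs through ocean freight and marine insurance to the destination port.
Already in the invoice (seller's account under CIF): export clearance, origin terminal, insurance — exclude.
The CIF price already equals the CIF value: 40249.08
Import duty = 40249.08 × 16% = 6439.85
Buyer bears: destination terminal 844.06 + delivery 838.51 + duty 6439.85 = 8122.42
Landed cost = invoice 40249.08 + 8122.42 = 48371.50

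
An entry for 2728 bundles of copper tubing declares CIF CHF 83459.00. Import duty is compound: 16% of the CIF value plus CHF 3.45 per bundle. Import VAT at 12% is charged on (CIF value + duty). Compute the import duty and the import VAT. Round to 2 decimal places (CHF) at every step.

Import duty: CHF 22765.04; import VAT: CHF 12746.88

Ad valorem component: 83459.00 × 16% = 13353.44
Specific component: 2728 × 3.45 = 9411.60
Import duty = 13353.44 + 9411.60 = 22765.04
VAT base = CIF + duty = 83459.00 + 22765.04 = 106224.04
Import VAT = 106224.04 × 12% = 12746.88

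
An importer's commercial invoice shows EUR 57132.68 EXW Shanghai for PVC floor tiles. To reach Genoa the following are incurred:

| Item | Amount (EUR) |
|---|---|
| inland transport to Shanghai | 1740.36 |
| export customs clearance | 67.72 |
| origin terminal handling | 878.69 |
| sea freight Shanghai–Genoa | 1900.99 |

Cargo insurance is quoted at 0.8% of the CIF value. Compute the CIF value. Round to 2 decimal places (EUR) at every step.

CIF value: EUR 62218.19

Let C be the CIF value. C = EXW price + pre-shipment costs + freight + 0.8% × C
C − 0.8% × C = 57132.68 + 1740.36 + 67.72 + 878.69 + 1900.99
0.992 × C = 61720.44
C = 61720.44 / 0.992 = 62218.19
Insurance premium = 0.8% × 62218.19 = 497.75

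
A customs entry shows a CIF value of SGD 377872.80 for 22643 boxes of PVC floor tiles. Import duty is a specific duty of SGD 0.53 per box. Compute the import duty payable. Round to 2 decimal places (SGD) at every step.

Import duty: SGD 12000.79

Import duty = 22643 × 0.53 = 12000.79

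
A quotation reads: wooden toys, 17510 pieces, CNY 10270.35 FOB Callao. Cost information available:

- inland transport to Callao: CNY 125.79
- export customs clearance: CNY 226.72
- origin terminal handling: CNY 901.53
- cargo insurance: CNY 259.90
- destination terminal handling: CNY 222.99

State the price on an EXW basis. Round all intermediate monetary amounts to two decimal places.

EXW price: CNY 9016.31

Not relevant to the conversion: insurance, destination terminal — on the buyer under both terms; not part of either seller's price.
From FOB to EXW, the seller no longer bears: inland to port, export clearance, origin terminal.
EXW price = 10270.35 − 125.79 − 226.72 − 901.53 = 9016.31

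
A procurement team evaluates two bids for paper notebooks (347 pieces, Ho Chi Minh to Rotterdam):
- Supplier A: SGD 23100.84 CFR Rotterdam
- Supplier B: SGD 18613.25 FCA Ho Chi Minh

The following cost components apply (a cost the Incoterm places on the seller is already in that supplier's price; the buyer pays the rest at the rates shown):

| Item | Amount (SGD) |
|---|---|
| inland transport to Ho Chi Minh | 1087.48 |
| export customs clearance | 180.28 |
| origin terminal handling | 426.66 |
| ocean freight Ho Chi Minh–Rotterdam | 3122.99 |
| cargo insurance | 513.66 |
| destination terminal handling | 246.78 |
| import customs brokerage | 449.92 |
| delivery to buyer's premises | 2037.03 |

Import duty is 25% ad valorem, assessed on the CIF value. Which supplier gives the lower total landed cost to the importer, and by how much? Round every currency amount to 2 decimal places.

Supplier A (CFR):
CIF value = CFR price + insurance = 23100.84 + 513.66 = 23614.50
Import duty = 23614.50 × 25% = 5903.63
Buyer bears (A): 513.66 + 246.78 + 449.92 + 2037.03 = 3247.39
Landed cost (A) = invoice 23100.84 + 3247.39 + duty 5903.63 = 32251.86
Supplier B (FCA):
CIF value = FCA price + origin terminal + freight + insurance = 18613.25 + 426.66 + 3122.99 + 513.66 = 22676.56
Import duty = 22676.56 × 25% = 5669.14
Buyer bears (B): 426.66 + 3122.99 + 513.66 + 246.78 + 449.92 + 2037.03 = 6797.04
Landed cost (B) = invoice 18613.25 + 6797.04 + duty 5669.14 = 31079.43
Difference = |32251.86 − 31079.43| = 1172.43

Supplier B is cheaper by SGD 1172.43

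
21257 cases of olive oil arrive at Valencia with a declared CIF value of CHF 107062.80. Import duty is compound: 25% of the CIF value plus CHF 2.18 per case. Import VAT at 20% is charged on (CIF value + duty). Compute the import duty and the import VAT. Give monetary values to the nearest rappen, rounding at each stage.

Import duty: CHF 73105.96; import VAT: CHF 36033.75

Ad valorem component: 107062.80 × 25% = 26765.70
Specific component: 21257 × 2.18 = 46340.26
Import duty = 26765.70 + 46340.26 = 73105.96
VAT base = CIF + duty = 107062.80 + 73105.96 = 180168.76
Import VAT = 180168.76 × 20% = 36033.75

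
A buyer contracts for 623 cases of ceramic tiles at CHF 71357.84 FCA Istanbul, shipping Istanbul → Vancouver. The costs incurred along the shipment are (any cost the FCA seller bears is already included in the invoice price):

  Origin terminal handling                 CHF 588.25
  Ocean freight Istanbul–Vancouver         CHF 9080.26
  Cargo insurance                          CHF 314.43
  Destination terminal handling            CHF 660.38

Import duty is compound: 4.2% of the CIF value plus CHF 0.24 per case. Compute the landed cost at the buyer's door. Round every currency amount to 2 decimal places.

FCA: the seller delivers export-cleared goods to the carrier; the buyer bears costs from that point.
CIF value = FCA price + origin terminal + freight + insurance = 71357.84 + 588.25 + 9080.26 + 314.43 = 81340.78
Ad valorem component: 81340.78 × 4.2% = 3416.31
Specific component: 623 × 0.24 = 149.52
Import duty = 3416.31 + 149.52 = 3565.83
Buyer bears: origin terminal 588.25 + freight 9080.26 + insurance 314.43 + destination terminal 660.38 + duty 3565.83 = 14209.15
Landed cost = invoice 71357.84 + 14209.15 = 85566.99

Total landed cost: CHF 85566.99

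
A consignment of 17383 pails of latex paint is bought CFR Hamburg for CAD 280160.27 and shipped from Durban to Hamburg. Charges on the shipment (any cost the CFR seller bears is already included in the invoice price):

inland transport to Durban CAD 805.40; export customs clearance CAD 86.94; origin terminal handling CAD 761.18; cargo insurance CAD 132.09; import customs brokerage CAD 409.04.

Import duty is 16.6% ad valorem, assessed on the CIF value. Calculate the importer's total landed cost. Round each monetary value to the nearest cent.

CFR: the seller pays costs through ocean freight to the destination port, but not insurance.
Already in the invoice (seller's account under CFR): inland to port, export clearance, origin terminal — exclude.
CIF value = CFR price + insurance = 280160.27 + 132.09 = 280292.36
Import duty = 280292.36 × 16.6% = 46528.53
Buyer bears: insurance 132.09 + brokerage 409.04 + duty 46528.53 = 47069.66
Landed cost = invoice 280160.27 + 47069.66 = 327229.93

Total landed cost: CAD 327229.93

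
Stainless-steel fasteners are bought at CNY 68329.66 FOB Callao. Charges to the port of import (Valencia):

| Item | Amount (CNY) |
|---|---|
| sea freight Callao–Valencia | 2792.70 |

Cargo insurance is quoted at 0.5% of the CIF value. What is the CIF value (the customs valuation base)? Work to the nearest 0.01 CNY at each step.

CIF value: CNY 71479.76

Let C be the CIF value. C = FOB price + freight + 0.5% × C
C − 0.5% × C = 68329.66 + 2792.70
0.995 × C = 71122.36
C = 71122.36 / 0.995 = 71479.76
Insurance premium = 0.5% × 71479.76 = 357.40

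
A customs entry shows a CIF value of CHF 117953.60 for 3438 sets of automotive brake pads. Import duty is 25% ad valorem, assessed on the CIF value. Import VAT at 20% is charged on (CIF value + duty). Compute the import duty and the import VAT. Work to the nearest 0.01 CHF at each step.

Import duty = 117953.60 × 25% = 29488.40
VAT base = CIF + duty = 117953.60 + 29488.40 = 147442.00
Import VAT = 147442.00 × 20% = 29488.40

Import duty: CHF 29488.40; import VAT: CHF 29488.40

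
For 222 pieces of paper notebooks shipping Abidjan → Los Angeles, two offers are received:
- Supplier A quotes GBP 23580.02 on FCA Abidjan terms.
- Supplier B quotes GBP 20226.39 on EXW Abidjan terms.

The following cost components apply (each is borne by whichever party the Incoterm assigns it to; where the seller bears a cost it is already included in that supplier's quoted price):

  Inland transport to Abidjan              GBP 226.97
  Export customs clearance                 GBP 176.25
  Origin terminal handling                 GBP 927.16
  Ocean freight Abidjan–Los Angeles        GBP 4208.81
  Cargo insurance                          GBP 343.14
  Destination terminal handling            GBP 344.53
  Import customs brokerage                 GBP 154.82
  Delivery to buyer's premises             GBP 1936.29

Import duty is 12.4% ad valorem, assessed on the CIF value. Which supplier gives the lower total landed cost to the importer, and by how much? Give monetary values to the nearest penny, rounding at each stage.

Supplier A (FCA):
CIF value = FCA price + origin terminal + freight + insurance = 23580.02 + 927.16 + 4208.81 + 343.14 = 29059.13
Import duty = 29059.13 × 12.4% = 3603.33
Buyer bears (A): 927.16 + 4208.81 + 343.14 + 344.53 + 154.82 + 1936.29 = 7914.75
Landed cost (A) = invoice 23580.02 + 7914.75 + duty 3603.33 = 35098.10
Supplier B (EXW):
CIF value = EXW price + inland to port + export clearance + origin terminal + freight + insurance = 20226.39 + 226.97 + 176.25 + 927.16 + 4208.81 + 343.14 = 26108.72
Import duty = 26108.72 × 12.4% = 3237.48
Buyer bears (B): 226.97 + 176.25 + 927.16 + 4208.81 + 343.14 + 344.53 + 154.82 + 1936.29 = 8317.97
Landed cost (B) = invoice 20226.39 + 8317.97 + duty 3237.48 = 31781.84
Difference = |35098.10 − 31781.84| = 3316.26

Supplier B is cheaper by GBP 3316.26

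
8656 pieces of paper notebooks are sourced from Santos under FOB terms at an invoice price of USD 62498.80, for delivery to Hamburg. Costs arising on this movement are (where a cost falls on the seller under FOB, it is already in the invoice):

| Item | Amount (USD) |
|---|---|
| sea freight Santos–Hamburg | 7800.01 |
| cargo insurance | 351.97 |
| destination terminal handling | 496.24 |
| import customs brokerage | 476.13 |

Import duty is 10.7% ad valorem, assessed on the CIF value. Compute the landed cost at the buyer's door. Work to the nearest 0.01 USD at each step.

Total landed cost: USD 79182.78

FOB: the seller bears costs until goods are on board at the origin port; the buyer bears freight, insurance and all costs thereafter.
CIF value = FOB price + freight + insurance = 62498.80 + 7800.01 + 351.97 = 70650.78
Import duty = 70650.78 × 10.7% = 7559.63
Buyer bears: freight 7800.01 + insurance 351.97 + destination terminal 496.24 + brokerage 476.13 + duty 7559.63 = 16683.98
Landed cost = invoice 62498.80 + 16683.98 = 79182.78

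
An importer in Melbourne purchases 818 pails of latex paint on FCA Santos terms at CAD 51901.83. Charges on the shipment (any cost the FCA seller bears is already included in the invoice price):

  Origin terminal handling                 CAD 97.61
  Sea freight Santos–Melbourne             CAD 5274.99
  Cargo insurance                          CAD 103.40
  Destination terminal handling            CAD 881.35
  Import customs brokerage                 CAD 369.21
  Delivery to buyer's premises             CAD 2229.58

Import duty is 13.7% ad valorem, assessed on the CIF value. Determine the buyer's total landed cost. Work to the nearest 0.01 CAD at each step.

FCA: the seller delivers export-cleared goods to the carrier; the buyer bears costs from that point.
CIF value = FCA price + origin terminal + freight + insurance = 51901.83 + 97.61 + 5274.99 + 103.40 = 57377.83
Import duty = 57377.83 × 13.7% = 7860.76
Buyer bears: origin terminal 97.61 + freight 5274.99 + insurance 103.40 + destination terminal 881.35 + brokerage 369.21 + delivery 2229.58 + duty 7860.76 = 16816.90
Landed cost = invoice 51901.83 + 16816.90 = 68718.73

Total landed cost: CAD 68718.73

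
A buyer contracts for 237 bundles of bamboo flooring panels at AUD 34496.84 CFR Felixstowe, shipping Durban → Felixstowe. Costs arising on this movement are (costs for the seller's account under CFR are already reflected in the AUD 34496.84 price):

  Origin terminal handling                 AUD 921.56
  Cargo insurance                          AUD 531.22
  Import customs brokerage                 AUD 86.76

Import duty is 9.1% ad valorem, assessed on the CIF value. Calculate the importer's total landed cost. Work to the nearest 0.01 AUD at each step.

CFR: the seller pays costs through ocean freight to the destination port, but not insurance.
Already in the invoice (seller's account under CFR): origin terminal — exclude.
CIF value = CFR price + insurance = 34496.84 + 531.22 = 35028.06
Import duty = 35028.06 × 9.1% = 3187.55
Buyer bears: insurance 531.22 + brokerage 86.76 + duty 3187.55 = 3805.53
Landed cost = invoice 34496.84 + 3805.53 = 38302.37

Total landed cost: AUD 38302.37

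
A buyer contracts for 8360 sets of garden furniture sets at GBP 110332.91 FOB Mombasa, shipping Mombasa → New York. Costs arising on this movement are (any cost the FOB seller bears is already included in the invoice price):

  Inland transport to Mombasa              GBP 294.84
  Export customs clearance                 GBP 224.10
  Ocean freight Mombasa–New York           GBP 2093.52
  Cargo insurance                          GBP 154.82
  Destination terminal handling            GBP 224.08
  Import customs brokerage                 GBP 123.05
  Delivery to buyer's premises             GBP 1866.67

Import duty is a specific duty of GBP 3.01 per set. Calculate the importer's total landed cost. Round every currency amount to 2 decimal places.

Total landed cost: GBP 139958.65

FOB: the seller bears costs until goods are on board at the origin port; the buyer bears freight, insurance and all costs thereafter.
Already in the invoice (seller's account under FOB): inland to port, export clearance — exclude.
CIF value = FOB price + freight + insurance = 110332.91 + 2093.52 + 154.82 = 112581.25
Import duty = 8360 × 3.01 = 25163.60
Buyer bears: freight 2093.52 + insurance 154.82 + destination terminal 224.08 + brokerage 123.05 + delivery 1866.67 + duty 25163.60 = 29625.74
Landed cost = invoice 110332.91 + 29625.74 = 139958.65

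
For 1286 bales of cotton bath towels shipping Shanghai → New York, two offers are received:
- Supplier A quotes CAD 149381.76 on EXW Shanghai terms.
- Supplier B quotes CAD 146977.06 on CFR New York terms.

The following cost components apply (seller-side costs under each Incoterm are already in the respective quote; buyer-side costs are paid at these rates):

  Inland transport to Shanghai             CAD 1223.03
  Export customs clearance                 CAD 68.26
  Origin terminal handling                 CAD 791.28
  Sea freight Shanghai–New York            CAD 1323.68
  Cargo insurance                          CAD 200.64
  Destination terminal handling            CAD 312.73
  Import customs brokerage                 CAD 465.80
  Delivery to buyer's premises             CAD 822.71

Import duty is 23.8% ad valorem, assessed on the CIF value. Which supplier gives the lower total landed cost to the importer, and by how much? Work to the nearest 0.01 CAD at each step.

Supplier A (EXW):
CIF value = EXW price + inland to port + export clearance + origin terminal + freight + insurance = 149381.76 + 1223.03 + 68.26 + 791.28 + 1323.68 + 200.64 = 152988.65
Import duty = 152988.65 × 23.8% = 36411.30
Buyer bears (A): 1223.03 + 68.26 + 791.28 + 1323.68 + 200.64 + 312.73 + 465.80 + 822.71 = 5208.13
Landed cost (A) = invoice 149381.76 + 5208.13 + duty 36411.30 = 191001.19
Supplier B (CFR):
CIF value = CFR price + insurance = 146977.06 + 200.64 = 147177.70
Import duty = 147177.70 × 23.8% = 35028.29
Buyer bears (B): 200.64 + 312.73 + 465.80 + 822.71 = 1801.88
Landed cost (B) = invoice 146977.06 + 1801.88 + duty 35028.29 = 183807.23
Difference = |191001.19 − 183807.23| = 7193.96

Supplier B is cheaper by CAD 7193.96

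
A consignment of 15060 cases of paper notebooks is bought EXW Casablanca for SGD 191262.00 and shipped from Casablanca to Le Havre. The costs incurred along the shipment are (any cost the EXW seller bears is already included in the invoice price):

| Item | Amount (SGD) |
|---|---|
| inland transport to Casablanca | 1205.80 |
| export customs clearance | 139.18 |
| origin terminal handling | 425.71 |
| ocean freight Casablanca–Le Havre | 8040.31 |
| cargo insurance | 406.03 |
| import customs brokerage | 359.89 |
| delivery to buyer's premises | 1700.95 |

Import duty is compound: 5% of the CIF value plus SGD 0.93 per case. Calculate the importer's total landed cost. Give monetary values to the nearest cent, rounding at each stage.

EXW: the seller makes goods available at their premises; the buyer bears all onward costs.
CIF value = EXW price + inland to port + export clearance + origin terminal + freight + insurance = 191262.00 + 1205.80 + 139.18 + 425.71 + 8040.31 + 406.03 = 201479.03
Ad valorem component: 201479.03 × 5% = 10073.95
Specific component: 15060 × 0.93 = 14005.80
Import duty = 10073.95 + 14005.80 = 24079.75
Buyer bears: inland to port 1205.80 + export clearance 139.18 + origin terminal 425.71 + freight 8040.31 + insurance 406.03 + brokerage 359.89 + delivery 1700.95 + duty 24079.75 = 36357.62
Landed cost = invoice 191262.00 + 36357.62 = 227619.62

Total landed cost: SGD 227619.62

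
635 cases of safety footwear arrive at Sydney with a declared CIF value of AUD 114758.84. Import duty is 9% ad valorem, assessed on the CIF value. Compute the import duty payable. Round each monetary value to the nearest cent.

Import duty: AUD 10328.30

Import duty = 114758.84 × 9% = 10328.30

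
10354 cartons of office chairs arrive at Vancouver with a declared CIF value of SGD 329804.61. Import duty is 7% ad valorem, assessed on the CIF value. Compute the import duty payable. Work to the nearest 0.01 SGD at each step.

Import duty: SGD 23086.32

Import duty = 329804.61 × 7% = 23086.32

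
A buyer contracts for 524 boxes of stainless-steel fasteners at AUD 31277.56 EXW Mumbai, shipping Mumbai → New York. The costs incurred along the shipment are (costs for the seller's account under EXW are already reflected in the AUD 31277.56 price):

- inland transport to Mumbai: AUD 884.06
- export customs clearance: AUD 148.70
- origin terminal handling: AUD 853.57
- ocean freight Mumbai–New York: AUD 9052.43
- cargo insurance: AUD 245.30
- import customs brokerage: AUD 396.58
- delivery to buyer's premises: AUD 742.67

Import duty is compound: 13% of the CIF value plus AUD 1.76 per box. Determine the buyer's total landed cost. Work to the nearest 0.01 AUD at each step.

Total landed cost: AUD 50043.12

EXW: the seller makes goods available at their premises; the buyer bears all onward costs.
CIF value = EXW price + inland to port + export clearance + origin terminal + freight + insurance = 31277.56 + 884.06 + 148.70 + 853.57 + 9052.43 + 245.30 = 42461.62
Ad valorem component: 42461.62 × 13% = 5520.01
Specific component: 524 × 1.76 = 922.24
Import duty = 5520.01 + 922.24 = 6442.25
Buyer bears: inland to port 884.06 + export clearance 148.70 + origin terminal 853.57 + freight 9052.43 + insurance 245.30 + brokerage 396.58 + delivery 742.67 + duty 6442.25 = 18765.56
Landed cost = invoice 31277.56 + 18765.56 = 50043.12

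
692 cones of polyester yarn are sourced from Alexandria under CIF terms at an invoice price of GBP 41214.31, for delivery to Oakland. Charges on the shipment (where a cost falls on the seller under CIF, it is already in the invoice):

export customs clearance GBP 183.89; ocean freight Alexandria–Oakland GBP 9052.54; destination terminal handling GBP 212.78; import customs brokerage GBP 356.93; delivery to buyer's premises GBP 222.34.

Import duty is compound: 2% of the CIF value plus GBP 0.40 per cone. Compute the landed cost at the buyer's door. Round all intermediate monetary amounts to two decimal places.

CIF: the seller pays costs through ocean freight and marine insurance to the destination port.
Already in the invoice (seller's account under CIF): export clearance, freight — exclude.
The CIF price already equals the CIF value: 41214.31
Ad valorem component: 41214.31 × 2% = 824.29
Specific component: 692 × 0.40 = 276.80
Import duty = 824.29 + 276.80 = 1101.09
Buyer bears: destination terminal 212.78 + brokerage 356.93 + delivery 222.34 + duty 1101.09 = 1893.14
Landed cost = invoice 41214.31 + 1893.14 = 43107.45

Total landed cost: GBP 43107.45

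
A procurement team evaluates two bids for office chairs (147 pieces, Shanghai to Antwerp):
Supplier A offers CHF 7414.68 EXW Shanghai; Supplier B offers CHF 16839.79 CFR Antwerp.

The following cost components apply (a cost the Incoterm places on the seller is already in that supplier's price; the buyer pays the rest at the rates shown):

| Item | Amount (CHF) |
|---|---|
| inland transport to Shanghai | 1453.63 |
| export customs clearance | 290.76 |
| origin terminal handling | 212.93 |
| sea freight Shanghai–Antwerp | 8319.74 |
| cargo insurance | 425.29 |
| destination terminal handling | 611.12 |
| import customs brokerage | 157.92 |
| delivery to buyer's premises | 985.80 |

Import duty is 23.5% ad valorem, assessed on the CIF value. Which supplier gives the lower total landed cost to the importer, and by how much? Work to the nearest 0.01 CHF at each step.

Supplier A (EXW):
CIF value = EXW price + inland to port + export clearance + origin terminal + freight + insurance = 7414.68 + 1453.63 + 290.76 + 212.93 + 8319.74 + 425.29 = 18117.03
Import duty = 18117.03 × 23.5% = 4257.50
Buyer bears (A): 1453.63 + 290.76 + 212.93 + 8319.74 + 425.29 + 611.12 + 157.92 + 985.80 = 12457.19
Landed cost (A) = invoice 7414.68 + 12457.19 + duty 4257.50 = 24129.37
Supplier B (CFR):
CIF value = CFR price + insurance = 16839.79 + 425.29 = 17265.08
Import duty = 17265.08 × 23.5% = 4057.29
Buyer bears (B): 425.29 + 611.12 + 157.92 + 985.80 = 2180.13
Landed cost (B) = invoice 16839.79 + 2180.13 + duty 4057.29 = 23077.21
Difference = |24129.37 − 23077.21| = 1052.16

Supplier B is cheaper by CHF 1052.16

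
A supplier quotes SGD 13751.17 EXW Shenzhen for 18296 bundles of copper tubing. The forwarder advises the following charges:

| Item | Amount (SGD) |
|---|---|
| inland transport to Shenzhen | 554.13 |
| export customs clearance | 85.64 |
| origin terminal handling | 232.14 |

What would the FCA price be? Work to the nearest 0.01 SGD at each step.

FCA price: SGD 14390.94

Not relevant to the conversion: origin terminal — on the buyer under both terms; not part of either seller's price.
From EXW to FCA, the seller additionally bears: inland to port, export clearance.
FCA price = 13751.17 + 554.13 + 85.64 = 14390.94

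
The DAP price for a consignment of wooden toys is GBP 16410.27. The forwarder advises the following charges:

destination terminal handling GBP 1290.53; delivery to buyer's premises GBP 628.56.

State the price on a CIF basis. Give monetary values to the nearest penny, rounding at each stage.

CIF price: GBP 14491.18

From DAP to CIF, the seller no longer bears: destination terminal, delivery.
CIF price = 16410.27 − 1290.53 − 628.56 = 14491.18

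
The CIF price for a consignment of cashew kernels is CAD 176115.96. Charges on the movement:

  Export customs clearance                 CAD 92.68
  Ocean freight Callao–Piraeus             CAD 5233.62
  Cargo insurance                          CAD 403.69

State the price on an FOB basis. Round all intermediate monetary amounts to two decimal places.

FOB price: CAD 170478.65

Not relevant to the conversion: export clearance — on the seller under both CIF and FOB; already in the CIF price and stays in the FOB price.
From CIF to FOB, the seller no longer bears: freight, insurance.
FOB price = 176115.96 − 5233.62 − 403.69 = 170478.65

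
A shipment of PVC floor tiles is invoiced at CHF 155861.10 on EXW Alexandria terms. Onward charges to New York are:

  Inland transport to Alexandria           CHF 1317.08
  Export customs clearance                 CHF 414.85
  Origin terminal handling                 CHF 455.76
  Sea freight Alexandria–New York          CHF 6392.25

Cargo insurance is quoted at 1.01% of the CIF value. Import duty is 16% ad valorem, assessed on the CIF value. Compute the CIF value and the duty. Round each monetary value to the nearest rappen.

CIF value: CHF 166118.84; import duty: CHF 26579.01

Let C be the CIF value. C = EXW price + pre-shipment costs + freight + 1.01% × C
C − 1.01% × C = 155861.10 + 1317.08 + 414.85 + 455.76 + 6392.25
0.9899 × C = 164441.04
C = 164441.04 / 0.9899 = 166118.84
Insurance premium = 1.01% × 166118.84 = 1677.80
Import duty = 166118.84 × 16% = 26579.01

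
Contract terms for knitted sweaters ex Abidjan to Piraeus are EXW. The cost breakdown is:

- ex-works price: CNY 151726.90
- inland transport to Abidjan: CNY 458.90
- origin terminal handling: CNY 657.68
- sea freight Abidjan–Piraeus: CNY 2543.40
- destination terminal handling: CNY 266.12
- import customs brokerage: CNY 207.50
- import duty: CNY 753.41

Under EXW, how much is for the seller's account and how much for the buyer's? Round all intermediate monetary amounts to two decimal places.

Seller: CNY 151726.90; buyer: CNY 4887.01

EXW: the seller makes goods available at their premises; the buyer bears all onward costs.
Seller's account: goods 151726.90 = 151726.90
Buyer's account: inland to port 458.90 + origin terminal 657.68 + freight 2543.40 + destination terminal 266.12 + brokerage 207.50 + duty 753.41 = 4887.01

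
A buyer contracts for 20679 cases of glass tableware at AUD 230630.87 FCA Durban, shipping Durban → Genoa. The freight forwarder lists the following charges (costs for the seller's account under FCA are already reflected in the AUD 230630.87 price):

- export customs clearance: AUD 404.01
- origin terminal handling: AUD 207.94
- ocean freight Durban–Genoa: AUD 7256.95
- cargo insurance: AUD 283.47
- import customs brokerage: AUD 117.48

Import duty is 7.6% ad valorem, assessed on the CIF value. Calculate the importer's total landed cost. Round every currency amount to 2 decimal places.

FCA: the seller delivers export-cleared goods to the carrier; the buyer bears costs from that point.
Already in the invoice (seller's account under FCA): export clearance — exclude.
CIF value = FCA price + origin terminal + freight + insurance = 230630.87 + 207.94 + 7256.95 + 283.47 = 238379.23
Import duty = 238379.23 × 7.6% = 18116.82
Buyer bears: origin terminal 207.94 + freight 7256.95 + insurance 283.47 + brokerage 117.48 + duty 18116.82 = 25982.66
Landed cost = invoice 230630.87 + 25982.66 = 256613.53

Total landed cost: AUD 256613.53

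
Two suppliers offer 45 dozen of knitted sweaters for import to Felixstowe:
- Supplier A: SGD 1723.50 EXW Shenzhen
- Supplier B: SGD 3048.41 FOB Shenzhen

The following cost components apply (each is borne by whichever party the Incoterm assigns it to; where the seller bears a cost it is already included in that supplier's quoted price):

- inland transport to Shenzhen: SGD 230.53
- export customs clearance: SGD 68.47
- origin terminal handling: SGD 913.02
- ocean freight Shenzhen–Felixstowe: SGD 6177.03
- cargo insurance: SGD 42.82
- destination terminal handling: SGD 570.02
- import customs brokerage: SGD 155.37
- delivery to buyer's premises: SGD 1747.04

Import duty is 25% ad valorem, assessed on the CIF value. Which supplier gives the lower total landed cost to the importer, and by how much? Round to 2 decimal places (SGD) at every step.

Supplier A is cheaper by SGD 141.12

Supplier A (EXW):
CIF value = EXW price + inland to port + export clearance + origin terminal + freight + insurance = 1723.50 + 230.53 + 68.47 + 913.02 + 6177.03 + 42.82 = 9155.37
Import duty = 9155.37 × 25% = 2288.84
Buyer bears (A): 230.53 + 68.47 + 913.02 + 6177.03 + 42.82 + 570.02 + 155.37 + 1747.04 = 9904.30
Landed cost (A) = invoice 1723.50 + 9904.30 + duty 2288.84 = 13916.64
Supplier B (FOB):
CIF value = FOB price + freight + insurance = 3048.41 + 6177.03 + 42.82 = 9268.26
Import duty = 9268.26 × 25% = 2317.07
Buyer bears (B): 6177.03 + 42.82 + 570.02 + 155.37 + 1747.04 = 8692.28
Landed cost (B) = invoice 3048.41 + 8692.28 + duty 2317.07 = 14057.76
Difference = |13916.64 − 14057.76| = 141.12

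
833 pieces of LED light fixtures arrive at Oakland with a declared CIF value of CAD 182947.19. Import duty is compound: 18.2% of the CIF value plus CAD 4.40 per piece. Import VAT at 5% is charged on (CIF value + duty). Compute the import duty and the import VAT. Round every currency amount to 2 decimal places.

Ad valorem component: 182947.19 × 18.2% = 33296.39
Specific component: 833 × 4.40 = 3665.20
Import duty = 33296.39 + 3665.20 = 36961.59
VAT base = CIF + duty = 182947.19 + 36961.59 = 219908.78
Import VAT = 219908.78 × 5% = 10995.44

Import duty: CAD 36961.59; import VAT: CAD 10995.44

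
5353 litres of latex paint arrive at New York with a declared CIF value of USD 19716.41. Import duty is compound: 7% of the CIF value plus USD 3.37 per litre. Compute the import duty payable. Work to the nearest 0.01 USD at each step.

Import duty: USD 19419.76

Ad valorem component: 19716.41 × 7% = 1380.15
Specific component: 5353 × 3.37 = 18039.61
Import duty = 1380.15 + 18039.61 = 19419.76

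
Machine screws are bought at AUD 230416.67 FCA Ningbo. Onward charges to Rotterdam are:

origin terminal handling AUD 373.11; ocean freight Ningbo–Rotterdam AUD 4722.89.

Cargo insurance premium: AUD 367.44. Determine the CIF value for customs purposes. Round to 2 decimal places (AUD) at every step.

CIF value: AUD 235880.11

CIF = FCA price + pre-shipment costs + freight + insurance
CIF = 230416.67 + 373.11 + 4722.89 + 367.44 = 235880.11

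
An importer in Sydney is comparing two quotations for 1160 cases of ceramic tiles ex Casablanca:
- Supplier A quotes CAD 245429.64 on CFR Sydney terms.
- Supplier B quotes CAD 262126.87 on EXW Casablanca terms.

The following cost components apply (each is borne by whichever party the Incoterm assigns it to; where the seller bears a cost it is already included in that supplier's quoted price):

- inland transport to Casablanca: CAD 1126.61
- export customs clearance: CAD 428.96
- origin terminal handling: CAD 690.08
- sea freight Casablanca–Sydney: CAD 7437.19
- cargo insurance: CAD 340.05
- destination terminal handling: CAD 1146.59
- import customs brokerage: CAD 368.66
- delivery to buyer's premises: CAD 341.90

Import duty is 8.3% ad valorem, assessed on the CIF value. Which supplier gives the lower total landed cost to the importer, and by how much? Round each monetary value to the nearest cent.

Supplier A is cheaper by CAD 28569.62

Supplier A (CFR):
CIF value = CFR price + insurance = 245429.64 + 340.05 = 245769.69
Import duty = 245769.69 × 8.3% = 20398.88
Buyer bears (A): 340.05 + 1146.59 + 368.66 + 341.90 = 2197.20
Landed cost (A) = invoice 245429.64 + 2197.20 + duty 20398.88 = 268025.72
Supplier B (EXW):
CIF value = EXW price + inland to port + export clearance + origin terminal + freight + insurance = 262126.87 + 1126.61 + 428.96 + 690.08 + 7437.19 + 340.05 = 272149.76
Import duty = 272149.76 × 8.3% = 22588.43
Buyer bears (B): 1126.61 + 428.96 + 690.08 + 7437.19 + 340.05 + 1146.59 + 368.66 + 341.90 = 11880.04
Landed cost (B) = invoice 262126.87 + 11880.04 + duty 22588.43 = 296595.34
Difference = |268025.72 − 296595.34| = 28569.62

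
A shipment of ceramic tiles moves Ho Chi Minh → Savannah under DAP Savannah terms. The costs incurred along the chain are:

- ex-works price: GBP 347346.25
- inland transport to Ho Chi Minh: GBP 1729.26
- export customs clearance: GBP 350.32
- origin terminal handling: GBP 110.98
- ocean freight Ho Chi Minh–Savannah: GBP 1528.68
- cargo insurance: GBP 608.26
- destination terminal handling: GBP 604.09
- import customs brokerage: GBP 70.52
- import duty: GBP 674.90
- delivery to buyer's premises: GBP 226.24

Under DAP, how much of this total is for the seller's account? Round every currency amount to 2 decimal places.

Seller's account: GBP 352504.08

DAP: the seller bears all costs to the named destination except import duty and clearance.
Seller's account: goods 347346.25 + inland to port 1729.26 + export clearance 350.32 + origin terminal 110.98 + freight 1528.68 + insurance 608.26 + destination terminal 604.09 + delivery 226.24 = 352504.08
Buyer's account: brokerage 70.52 + duty 674.90 = 745.42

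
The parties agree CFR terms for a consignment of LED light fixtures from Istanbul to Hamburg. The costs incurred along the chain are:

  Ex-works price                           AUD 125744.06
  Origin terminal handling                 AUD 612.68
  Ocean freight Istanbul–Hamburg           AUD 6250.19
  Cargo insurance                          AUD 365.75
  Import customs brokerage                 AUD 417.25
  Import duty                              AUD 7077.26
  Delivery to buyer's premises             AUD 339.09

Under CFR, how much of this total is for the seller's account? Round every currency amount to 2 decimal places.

CFR: the seller pays costs through ocean freight to the destination port, but not insurance.
Seller's account: goods 125744.06 + origin terminal 612.68 + freight 6250.19 = 132606.93
Buyer's account: insurance 365.75 + brokerage 417.25 + duty 7077.26 + delivery 339.09 = 8199.35

Seller's account: AUD 132606.93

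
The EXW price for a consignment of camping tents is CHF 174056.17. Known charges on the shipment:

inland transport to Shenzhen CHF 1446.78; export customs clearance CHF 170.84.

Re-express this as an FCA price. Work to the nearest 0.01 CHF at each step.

From EXW to FCA, the seller additionally bears: inland to port, export clearance.
FCA price = 174056.17 + 1446.78 + 170.84 = 175673.79

FCA price: CHF 175673.79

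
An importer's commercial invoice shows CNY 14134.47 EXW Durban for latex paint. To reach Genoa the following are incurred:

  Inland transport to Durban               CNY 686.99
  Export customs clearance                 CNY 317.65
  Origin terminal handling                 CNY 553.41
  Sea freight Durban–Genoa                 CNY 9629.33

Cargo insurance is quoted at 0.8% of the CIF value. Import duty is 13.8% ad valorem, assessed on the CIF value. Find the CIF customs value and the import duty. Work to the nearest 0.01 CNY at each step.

CIF value: CNY 25526.06; import duty: CNY 3522.60

Let C be the CIF value. C = EXW price + pre-shipment costs + freight + 0.8% × C
C − 0.8% × C = 14134.47 + 686.99 + 317.65 + 553.41 + 9629.33
0.992 × C = 25321.85
C = 25321.85 / 0.992 = 25526.06
Insurance premium = 0.8% × 25526.06 = 204.21
Import duty = 25526.06 × 13.8% = 3522.60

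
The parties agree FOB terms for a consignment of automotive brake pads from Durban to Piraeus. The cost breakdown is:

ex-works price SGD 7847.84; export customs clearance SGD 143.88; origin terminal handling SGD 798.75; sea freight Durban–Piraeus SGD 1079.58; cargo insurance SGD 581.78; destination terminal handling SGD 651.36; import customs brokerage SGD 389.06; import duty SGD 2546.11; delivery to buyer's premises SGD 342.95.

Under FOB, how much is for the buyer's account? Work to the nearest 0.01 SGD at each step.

FOB: the seller bears costs until goods are on board at the origin port; the buyer bears freight, insurance and all costs thereafter.
Seller's account: goods 7847.84 + export clearance 143.88 + origin terminal 798.75 = 8790.47
Buyer's account: freight 1079.58 + insurance 581.78 + destination terminal 651.36 + brokerage 389.06 + duty 2546.11 + delivery 342.95 = 5590.84

Buyer's account: SGD 5590.84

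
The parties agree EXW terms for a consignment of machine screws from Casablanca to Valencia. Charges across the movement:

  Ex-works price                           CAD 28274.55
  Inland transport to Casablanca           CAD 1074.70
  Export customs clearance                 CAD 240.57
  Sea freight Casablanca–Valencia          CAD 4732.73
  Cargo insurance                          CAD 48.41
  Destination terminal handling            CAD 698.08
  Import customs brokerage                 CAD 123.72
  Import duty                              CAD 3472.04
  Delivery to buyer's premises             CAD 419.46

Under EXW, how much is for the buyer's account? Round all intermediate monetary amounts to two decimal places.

Buyer's account: CAD 10809.71

EXW: the seller makes goods available at their premises; the buyer bears all onward costs.
Seller's account: goods 28274.55 = 28274.55
Buyer's account: inland to port 1074.70 + export clearance 240.57 + freight 4732.73 + insurance 48.41 + destination terminal 698.08 + brokerage 123.72 + duty 3472.04 + delivery 419.46 = 10809.71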